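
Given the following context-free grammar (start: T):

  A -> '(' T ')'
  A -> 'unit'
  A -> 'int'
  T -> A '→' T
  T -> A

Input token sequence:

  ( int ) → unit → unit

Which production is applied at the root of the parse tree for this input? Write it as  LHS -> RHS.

T -> A '→' T

[T [A ( [T [A int]] )] → [T [A unit] → [T [A unit]]]]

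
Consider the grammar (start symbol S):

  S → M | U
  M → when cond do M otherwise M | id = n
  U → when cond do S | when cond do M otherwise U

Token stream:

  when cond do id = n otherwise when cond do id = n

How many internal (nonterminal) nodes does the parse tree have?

6

[S [U when cond do [M id = n] otherwise [U when cond do [S [M id = n]]]]]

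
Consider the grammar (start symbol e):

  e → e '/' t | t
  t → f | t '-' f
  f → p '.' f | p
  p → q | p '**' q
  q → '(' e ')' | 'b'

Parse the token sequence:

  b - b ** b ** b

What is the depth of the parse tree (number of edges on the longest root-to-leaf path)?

7

[e [t [t [f [p [q b]]]] - [f [p [p [p [q b]] ** [q b]] ** [q b]]]]]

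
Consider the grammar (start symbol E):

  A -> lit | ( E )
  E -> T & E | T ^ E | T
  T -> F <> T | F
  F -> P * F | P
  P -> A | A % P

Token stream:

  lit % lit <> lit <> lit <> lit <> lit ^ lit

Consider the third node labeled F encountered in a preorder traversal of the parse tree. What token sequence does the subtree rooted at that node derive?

lit

[E [T [F [P [A lit] % [P [A lit]]]] <> [T [F [P [A lit]]] <> [T [F [P [A lit]]] <> [T [F [P [A lit]]] <> [T [F [P [A lit]]]]]]]] ^ [E [T [F [P [A lit]]]]]]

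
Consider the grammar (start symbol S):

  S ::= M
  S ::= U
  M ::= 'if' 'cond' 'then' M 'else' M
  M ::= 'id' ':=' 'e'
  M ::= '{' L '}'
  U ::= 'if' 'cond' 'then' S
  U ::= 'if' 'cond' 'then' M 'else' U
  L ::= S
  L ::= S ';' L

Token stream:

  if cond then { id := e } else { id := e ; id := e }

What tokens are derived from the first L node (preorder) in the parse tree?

[S [M if cond then [M { [L [S [M id := e]]] }] else [M { [L [S [M id := e]] ; [L [S [M id := e]]]] }]]]

id := e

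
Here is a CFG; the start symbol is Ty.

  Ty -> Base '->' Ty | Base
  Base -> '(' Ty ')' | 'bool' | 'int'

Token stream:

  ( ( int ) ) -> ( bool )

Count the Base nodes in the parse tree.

5

[Ty [Base ( [Ty [Base ( [Ty [Base int]] )]] )] -> [Ty [Base ( [Ty [Base bool]] )]]]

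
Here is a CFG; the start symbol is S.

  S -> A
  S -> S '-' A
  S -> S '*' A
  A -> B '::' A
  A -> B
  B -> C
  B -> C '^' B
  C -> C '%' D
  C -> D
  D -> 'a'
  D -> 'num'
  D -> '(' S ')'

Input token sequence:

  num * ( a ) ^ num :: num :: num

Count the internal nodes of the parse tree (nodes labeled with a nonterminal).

[S [S [A [B [C [D num]]]]] * [A [B [C [D ( [S [A [B [C [D a]]]]] )]] ^ [B [C [D num]]]] :: [A [B [C [D num]]] :: [A [B [C [D num]]]]]]]

26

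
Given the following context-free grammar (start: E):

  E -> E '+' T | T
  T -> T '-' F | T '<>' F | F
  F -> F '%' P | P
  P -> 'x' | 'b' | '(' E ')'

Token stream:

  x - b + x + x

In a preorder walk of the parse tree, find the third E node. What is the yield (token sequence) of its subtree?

[E [E [E [T [T [F [P x]]] - [F [P b]]]] + [T [F [P x]]]] + [T [F [P x]]]]

x - b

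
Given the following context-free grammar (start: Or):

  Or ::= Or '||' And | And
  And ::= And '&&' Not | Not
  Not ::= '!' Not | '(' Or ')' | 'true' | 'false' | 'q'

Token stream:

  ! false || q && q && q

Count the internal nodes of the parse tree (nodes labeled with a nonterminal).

[Or [Or [And [Not ! [Not false]]]] || [And [And [And [Not q]] && [Not q]] && [Not q]]]

11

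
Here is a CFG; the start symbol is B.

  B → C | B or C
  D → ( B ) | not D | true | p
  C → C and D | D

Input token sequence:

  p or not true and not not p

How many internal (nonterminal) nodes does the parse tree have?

[B [B [C [D p]]] or [C [C [D not [D true]]] and [D not [D not [D p]]]]]

11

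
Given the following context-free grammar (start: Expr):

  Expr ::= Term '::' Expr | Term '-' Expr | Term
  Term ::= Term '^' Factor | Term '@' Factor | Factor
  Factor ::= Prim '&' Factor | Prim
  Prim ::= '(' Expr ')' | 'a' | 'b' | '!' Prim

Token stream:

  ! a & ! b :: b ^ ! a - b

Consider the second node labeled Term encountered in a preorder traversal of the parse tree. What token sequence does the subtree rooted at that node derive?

[Expr [Term [Factor [Prim ! [Prim a]] & [Factor [Prim ! [Prim b]]]]] :: [Expr [Term [Term [Factor [Prim b]]] ^ [Factor [Prim ! [Prim a]]]] - [Expr [Term [Factor [Prim b]]]]]]

b ^ ! a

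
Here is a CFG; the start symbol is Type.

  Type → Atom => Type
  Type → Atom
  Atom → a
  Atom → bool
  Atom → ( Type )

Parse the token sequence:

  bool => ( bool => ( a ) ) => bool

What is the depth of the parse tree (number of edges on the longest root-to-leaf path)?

[Type [Atom bool] => [Type [Atom ( [Type [Atom bool] => [Type [Atom ( [Type [Atom a]] )]]] )] => [Type [Atom bool]]]]

8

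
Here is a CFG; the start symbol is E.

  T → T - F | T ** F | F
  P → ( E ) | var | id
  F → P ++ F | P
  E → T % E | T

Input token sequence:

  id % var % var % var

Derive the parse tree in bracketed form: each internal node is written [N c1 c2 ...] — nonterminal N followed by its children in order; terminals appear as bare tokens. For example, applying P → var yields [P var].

[E [T [F [P id]]] % [E [T [F [P var]]] % [E [T [F [P var]]] % [E [T [F [P var]]]]]]]

E
T % E
F % E
P % E
id % E
id % T % E
id % F % E
id % P % E
id % var % E
id % var % T % E
id % var % F % E
id % var % P % E
id % var % var % E
id % var % var % T
id % var % var % F
id % var % var % P
id % var % var % var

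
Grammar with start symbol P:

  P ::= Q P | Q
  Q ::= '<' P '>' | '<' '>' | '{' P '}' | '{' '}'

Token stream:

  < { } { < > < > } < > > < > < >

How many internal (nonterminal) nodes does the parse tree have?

16

[P [Q < [P [Q { }] [P [Q { [P [Q < >] [P [Q < >]]] }] [P [Q < >]]]] >] [P [Q < >] [P [Q < >]]]]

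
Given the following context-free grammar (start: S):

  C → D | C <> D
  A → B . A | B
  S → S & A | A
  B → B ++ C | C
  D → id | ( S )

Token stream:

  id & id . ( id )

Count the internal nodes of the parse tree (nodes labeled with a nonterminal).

19

[S [S [A [B [C [D id]]]]] & [A [B [C [D id]]] . [A [B [C [D ( [S [A [B [C [D id]]]]] )]]]]]]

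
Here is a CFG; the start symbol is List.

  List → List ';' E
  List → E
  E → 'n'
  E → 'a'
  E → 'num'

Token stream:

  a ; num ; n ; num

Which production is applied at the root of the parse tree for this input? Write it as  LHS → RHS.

[List [List [List [List [E a]] ; [E num]] ; [E n]] ; [E num]]

List → List ';' E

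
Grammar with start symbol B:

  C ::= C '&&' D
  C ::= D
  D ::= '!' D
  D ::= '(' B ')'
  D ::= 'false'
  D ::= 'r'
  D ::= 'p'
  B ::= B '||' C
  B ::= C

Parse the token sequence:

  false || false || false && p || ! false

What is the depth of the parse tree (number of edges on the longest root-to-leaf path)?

6

[B [B [B [B [C [D false]]] || [C [D false]]] || [C [C [D false]] && [D p]]] || [C [D ! [D false]]]]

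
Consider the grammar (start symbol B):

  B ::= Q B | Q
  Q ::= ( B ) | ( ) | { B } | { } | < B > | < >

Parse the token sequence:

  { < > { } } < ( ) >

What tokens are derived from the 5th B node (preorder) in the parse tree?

( )

[B [Q { [B [Q < >] [B [Q { }]]] }] [B [Q < [B [Q ( )]] >]]]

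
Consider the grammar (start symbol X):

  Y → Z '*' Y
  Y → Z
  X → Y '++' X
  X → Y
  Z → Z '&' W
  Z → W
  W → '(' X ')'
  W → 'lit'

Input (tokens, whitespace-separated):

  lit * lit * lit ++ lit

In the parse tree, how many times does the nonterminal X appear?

[X [Y [Z [W lit]] * [Y [Z [W lit]] * [Y [Z [W lit]]]]] ++ [X [Y [Z [W lit]]]]]

2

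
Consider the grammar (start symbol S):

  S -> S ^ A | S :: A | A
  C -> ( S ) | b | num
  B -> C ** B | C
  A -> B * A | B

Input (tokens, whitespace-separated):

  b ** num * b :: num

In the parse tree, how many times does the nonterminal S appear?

2

[S [S [A [B [C b] ** [B [C num]]] * [A [B [C b]]]]] :: [A [B [C num]]]]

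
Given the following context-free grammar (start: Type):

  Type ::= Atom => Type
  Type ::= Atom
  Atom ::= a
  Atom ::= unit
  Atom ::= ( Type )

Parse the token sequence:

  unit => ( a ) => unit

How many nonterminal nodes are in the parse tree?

[Type [Atom unit] => [Type [Atom ( [Type [Atom a]] )] => [Type [Atom unit]]]]

8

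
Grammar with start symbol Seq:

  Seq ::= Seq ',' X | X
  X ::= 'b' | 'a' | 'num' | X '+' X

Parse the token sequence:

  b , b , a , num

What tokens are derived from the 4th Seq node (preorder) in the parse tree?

[Seq [Seq [Seq [Seq [X b]] , [X b]] , [X a]] , [X num]]

b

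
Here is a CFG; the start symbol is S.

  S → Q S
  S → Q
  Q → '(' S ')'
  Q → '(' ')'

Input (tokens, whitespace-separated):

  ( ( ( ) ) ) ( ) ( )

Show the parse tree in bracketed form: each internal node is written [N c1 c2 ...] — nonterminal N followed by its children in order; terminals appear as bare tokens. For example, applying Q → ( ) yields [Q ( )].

[S [Q ( [S [Q ( [S [Q ( )]] )]] )] [S [Q ( )] [S [Q ( )]]]]

S
Q S
( S ) S
( Q ) S
( ( S ) ) S
( ( Q ) ) S
( ( ( ) ) ) S
( ( ( ) ) ) Q S
( ( ( ) ) ) ( ) S
( ( ( ) ) ) ( ) Q
( ( ( ) ) ) ( ) ( )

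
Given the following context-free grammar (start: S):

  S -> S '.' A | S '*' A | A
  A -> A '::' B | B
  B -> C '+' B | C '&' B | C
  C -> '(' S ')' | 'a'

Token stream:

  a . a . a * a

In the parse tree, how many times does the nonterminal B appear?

4

[S [S [S [S [A [B [C a]]]] . [A [B [C a]]]] . [A [B [C a]]]] * [A [B [C a]]]]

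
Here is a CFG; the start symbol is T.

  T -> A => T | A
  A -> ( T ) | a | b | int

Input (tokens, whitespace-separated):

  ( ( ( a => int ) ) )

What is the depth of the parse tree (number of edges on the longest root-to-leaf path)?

9

[T [A ( [T [A ( [T [A ( [T [A a] => [T [A int]]] )]] )]] )]]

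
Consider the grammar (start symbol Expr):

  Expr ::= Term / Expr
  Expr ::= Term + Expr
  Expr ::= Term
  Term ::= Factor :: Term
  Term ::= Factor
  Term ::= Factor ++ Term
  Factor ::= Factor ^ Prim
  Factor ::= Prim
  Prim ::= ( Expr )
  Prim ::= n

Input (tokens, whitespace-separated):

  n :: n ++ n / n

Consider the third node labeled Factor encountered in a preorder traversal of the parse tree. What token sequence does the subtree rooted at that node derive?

n

[Expr [Term [Factor [Prim n]] :: [Term [Factor [Prim n]] ++ [Term [Factor [Prim n]]]]] / [Expr [Term [Factor [Prim n]]]]]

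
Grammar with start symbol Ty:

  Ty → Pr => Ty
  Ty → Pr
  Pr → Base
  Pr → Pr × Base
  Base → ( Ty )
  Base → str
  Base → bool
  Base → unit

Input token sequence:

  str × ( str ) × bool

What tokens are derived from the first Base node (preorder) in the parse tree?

str

[Ty [Pr [Pr [Pr [Base str]] × [Base ( [Ty [Pr [Base str]]] )]] × [Base bool]]]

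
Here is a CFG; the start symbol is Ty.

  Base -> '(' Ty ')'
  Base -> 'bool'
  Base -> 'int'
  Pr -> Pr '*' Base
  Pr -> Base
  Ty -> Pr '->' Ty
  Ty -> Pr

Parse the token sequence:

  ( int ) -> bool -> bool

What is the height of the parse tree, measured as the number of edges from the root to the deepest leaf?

6

[Ty [Pr [Base ( [Ty [Pr [Base int]]] )]] -> [Ty [Pr [Base bool]] -> [Ty [Pr [Base bool]]]]]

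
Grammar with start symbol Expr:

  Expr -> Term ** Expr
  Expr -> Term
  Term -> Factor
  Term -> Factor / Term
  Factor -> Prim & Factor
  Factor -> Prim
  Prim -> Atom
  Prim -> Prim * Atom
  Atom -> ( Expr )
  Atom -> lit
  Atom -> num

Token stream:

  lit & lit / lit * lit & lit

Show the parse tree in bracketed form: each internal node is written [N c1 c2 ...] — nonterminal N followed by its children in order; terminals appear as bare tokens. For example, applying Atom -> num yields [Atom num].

[Expr [Term [Factor [Prim [Atom lit]] & [Factor [Prim [Atom lit]]]] / [Term [Factor [Prim [Prim [Atom lit]] * [Atom lit]] & [Factor [Prim [Atom lit]]]]]]]

Expr
Term
Factor / Term
Prim & Factor / Term
Atom & Factor / Term
lit & Factor / Term
lit & Prim / Term
lit & Atom / Term
lit & lit / Term
lit & lit / Factor
lit & lit / Prim & Factor
lit & lit / Prim * Atom & Factor
lit & lit / Atom * Atom & Factor
lit & lit / lit * Atom & Factor
lit & lit / lit * lit & Factor
lit & lit / lit * lit & Prim
lit & lit / lit * lit & Atom
lit & lit / lit * lit & lit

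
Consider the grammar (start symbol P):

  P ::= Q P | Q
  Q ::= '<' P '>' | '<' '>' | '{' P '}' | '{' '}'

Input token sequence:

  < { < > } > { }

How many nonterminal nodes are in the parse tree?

8

[P [Q < [P [Q { [P [Q < >]] }]] >] [P [Q { }]]]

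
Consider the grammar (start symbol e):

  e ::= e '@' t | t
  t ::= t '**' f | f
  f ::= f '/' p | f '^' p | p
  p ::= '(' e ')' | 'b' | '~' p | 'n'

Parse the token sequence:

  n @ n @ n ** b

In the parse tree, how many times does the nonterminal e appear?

3

[e [e [e [t [f [p n]]]] @ [t [f [p n]]]] @ [t [t [f [p n]]] ** [f [p b]]]]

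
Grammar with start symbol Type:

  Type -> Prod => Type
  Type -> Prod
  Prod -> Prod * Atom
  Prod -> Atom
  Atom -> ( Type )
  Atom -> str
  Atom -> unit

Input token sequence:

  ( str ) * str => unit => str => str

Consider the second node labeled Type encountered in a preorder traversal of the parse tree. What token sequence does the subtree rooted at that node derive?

str

[Type [Prod [Prod [Atom ( [Type [Prod [Atom str]]] )]] * [Atom str]] => [Type [Prod [Atom unit]] => [Type [Prod [Atom str]] => [Type [Prod [Atom str]]]]]]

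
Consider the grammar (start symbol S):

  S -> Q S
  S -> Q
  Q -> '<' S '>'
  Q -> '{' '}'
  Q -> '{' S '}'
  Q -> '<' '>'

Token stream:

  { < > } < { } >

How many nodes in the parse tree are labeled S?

[S [Q { [S [Q < >]] }] [S [Q < [S [Q { }]] >]]]

4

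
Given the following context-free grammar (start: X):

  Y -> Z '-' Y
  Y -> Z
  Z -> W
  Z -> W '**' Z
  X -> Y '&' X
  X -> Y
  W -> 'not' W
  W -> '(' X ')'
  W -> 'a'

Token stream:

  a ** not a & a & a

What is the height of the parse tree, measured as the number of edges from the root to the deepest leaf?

6

[X [Y [Z [W a] ** [Z [W not [W a]]]]] & [X [Y [Z [W a]]] & [X [Y [Z [W a]]]]]]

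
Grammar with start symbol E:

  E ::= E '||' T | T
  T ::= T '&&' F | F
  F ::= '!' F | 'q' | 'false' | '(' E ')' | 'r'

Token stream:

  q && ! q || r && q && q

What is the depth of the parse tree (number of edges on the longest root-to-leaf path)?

[E [E [T [T [F q]] && [F ! [F q]]]] || [T [T [T [F r]] && [F q]] && [F q]]]

5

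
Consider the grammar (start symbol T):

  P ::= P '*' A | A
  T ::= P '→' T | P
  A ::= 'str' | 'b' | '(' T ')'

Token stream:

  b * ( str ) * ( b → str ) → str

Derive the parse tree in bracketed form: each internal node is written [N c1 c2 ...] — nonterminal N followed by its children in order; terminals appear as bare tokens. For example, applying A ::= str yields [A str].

T
P → T
P * A → T
P * A * A → T
A * A * A → T
b * A * A → T
b * ( T ) * A → T
b * ( P ) * A → T
b * ( A ) * A → T
b * ( str ) * A → T
b * ( str ) * ( T ) → T
b * ( str ) * ( P → T ) → T
b * ( str ) * ( A → T ) → T
b * ( str ) * ( b → T ) → T
b * ( str ) * ( b → P ) → T
b * ( str ) * ( b → A ) → T
b * ( str ) * ( b → str ) → T
b * ( str ) * ( b → str ) → P
b * ( str ) * ( b → str ) → A
b * ( str ) * ( b → str ) → str

[T [P [P [P [A b]] * [A ( [T [P [A str]]] )]] * [A ( [T [P [A b]] → [T [P [A str]]]] )]] → [T [P [A str]]]]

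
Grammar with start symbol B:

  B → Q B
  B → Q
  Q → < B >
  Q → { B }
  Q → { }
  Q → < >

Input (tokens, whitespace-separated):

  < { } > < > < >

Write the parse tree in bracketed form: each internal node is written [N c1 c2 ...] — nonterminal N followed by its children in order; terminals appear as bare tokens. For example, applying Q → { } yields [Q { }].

[B [Q < [B [Q { }]] >] [B [Q < >] [B [Q < >]]]]

B
Q B
< B > B
< Q > B
< { } > B
< { } > Q B
< { } > < > B
< { } > < > Q
< { } > < > < >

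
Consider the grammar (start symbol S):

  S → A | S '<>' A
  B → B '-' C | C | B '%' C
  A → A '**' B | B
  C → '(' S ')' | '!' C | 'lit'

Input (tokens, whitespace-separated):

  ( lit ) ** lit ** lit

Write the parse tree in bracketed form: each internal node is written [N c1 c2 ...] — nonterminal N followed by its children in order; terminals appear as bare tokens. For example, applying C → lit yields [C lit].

S
A
A ** B
A ** B ** B
B ** B ** B
C ** B ** B
( S ) ** B ** B
( A ) ** B ** B
( B ) ** B ** B
( C ) ** B ** B
( lit ) ** B ** B
( lit ) ** C ** B
( lit ) ** lit ** B
( lit ) ** lit ** C
( lit ) ** lit ** lit

[S [A [A [A [B [C ( [S [A [B [C lit]]]] )]]] ** [B [C lit]]] ** [B [C lit]]]]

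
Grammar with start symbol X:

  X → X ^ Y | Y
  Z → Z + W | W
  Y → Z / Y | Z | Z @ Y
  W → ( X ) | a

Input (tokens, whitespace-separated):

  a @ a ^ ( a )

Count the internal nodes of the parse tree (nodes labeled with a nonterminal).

[X [X [Y [Z [W a]] @ [Y [Z [W a]]]]] ^ [Y [Z [W ( [X [Y [Z [W a]]]] )]]]]

15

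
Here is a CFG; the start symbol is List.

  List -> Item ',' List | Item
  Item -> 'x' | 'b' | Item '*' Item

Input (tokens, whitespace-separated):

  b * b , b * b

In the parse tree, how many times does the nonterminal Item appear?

6

[List [Item [Item b] * [Item b]] , [List [Item [Item b] * [Item b]]]]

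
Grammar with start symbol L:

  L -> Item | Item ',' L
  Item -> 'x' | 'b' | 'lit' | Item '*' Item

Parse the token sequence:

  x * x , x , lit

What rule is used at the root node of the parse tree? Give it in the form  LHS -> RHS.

[L [Item [Item x] * [Item x]] , [L [Item x] , [L [Item lit]]]]

L -> Item ',' L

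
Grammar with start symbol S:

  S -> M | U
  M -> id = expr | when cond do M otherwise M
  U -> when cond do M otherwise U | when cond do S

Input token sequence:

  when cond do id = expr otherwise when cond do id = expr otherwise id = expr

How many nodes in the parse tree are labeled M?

5

[S [M when cond do [M id = expr] otherwise [M when cond do [M id = expr] otherwise [M id = expr]]]]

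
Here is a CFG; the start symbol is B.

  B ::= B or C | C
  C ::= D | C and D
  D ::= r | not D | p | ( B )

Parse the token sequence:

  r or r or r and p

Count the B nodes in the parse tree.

3

[B [B [B [C [D r]]] or [C [D r]]] or [C [C [D r]] and [D p]]]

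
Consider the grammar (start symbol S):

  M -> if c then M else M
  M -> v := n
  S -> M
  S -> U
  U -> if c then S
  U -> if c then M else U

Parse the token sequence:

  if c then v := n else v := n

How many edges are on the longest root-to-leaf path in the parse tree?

[S [M if c then [M v := n] else [M v := n]]]

3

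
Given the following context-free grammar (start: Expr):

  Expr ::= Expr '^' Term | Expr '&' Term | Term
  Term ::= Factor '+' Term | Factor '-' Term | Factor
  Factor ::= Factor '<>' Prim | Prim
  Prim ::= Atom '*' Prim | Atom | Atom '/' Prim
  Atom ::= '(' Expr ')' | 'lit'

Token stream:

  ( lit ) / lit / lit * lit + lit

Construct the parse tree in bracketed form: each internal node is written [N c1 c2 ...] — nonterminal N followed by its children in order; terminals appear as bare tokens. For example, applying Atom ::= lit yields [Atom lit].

Expr
Term
Factor + Term
Prim + Term
Atom / Prim + Term
( Expr ) / Prim + Term
( Term ) / Prim + Term
( Factor ) / Prim + Term
( Prim ) / Prim + Term
( Atom ) / Prim + Term
( lit ) / Prim + Term
( lit ) / Atom / Prim + Term
( lit ) / lit / Prim + Term
( lit ) / lit / Atom * Prim + Term
( lit ) / lit / lit * Prim + Term
( lit ) / lit / lit * Atom + Term
( lit ) / lit / lit * lit + Term
( lit ) / lit / lit * lit + Factor
( lit ) / lit / lit * lit + Prim
( lit ) / lit / lit * lit + Atom
( lit ) / lit / lit * lit + lit

[Expr [Term [Factor [Prim [Atom ( [Expr [Term [Factor [Prim [Atom lit]]]]] )] / [Prim [Atom lit] / [Prim [Atom lit] * [Prim [Atom lit]]]]]] + [Term [Factor [Prim [Atom lit]]]]]]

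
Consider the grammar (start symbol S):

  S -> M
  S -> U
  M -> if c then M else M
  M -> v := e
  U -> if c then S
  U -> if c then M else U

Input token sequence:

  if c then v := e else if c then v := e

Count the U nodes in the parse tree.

[S [U if c then [M v := e] else [U if c then [S [M v := e]]]]]

2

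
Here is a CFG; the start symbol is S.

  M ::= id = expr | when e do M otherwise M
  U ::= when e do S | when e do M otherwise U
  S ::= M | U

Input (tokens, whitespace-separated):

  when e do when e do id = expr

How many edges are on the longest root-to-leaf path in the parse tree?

[S [U when e do [S [U when e do [S [M id = expr]]]]]]

6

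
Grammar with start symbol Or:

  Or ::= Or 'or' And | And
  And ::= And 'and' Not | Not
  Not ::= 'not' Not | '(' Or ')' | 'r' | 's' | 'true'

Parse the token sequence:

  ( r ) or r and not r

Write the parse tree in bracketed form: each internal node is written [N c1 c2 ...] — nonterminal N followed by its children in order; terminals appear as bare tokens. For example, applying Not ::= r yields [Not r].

[Or [Or [And [Not ( [Or [And [Not r]]] )]]] or [And [And [Not r]] and [Not not [Not r]]]]

Or
Or or And
And or And
Not or And
( Or ) or And
( And ) or And
( Not ) or And
( r ) or And
( r ) or And and Not
( r ) or Not and Not
( r ) or r and Not
( r ) or r and not Not
( r ) or r and not r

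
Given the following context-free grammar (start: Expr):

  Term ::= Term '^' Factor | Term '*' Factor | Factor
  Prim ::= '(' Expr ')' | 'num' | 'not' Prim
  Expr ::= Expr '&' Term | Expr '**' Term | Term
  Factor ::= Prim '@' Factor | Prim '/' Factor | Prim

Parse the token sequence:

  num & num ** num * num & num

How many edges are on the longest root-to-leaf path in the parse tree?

7

[Expr [Expr [Expr [Expr [Term [Factor [Prim num]]]] & [Term [Factor [Prim num]]]] ** [Term [Term [Factor [Prim num]]] * [Factor [Prim num]]]] & [Term [Factor [Prim num]]]]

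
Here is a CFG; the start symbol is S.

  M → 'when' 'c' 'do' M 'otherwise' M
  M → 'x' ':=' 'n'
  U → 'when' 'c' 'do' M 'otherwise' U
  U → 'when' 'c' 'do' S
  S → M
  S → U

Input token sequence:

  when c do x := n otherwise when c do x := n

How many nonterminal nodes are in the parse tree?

[S [U when c do [M x := n] otherwise [U when c do [S [M x := n]]]]]

6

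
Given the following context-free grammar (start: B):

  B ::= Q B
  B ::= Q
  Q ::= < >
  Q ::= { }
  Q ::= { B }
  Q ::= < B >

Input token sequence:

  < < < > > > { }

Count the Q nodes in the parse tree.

4

[B [Q < [B [Q < [B [Q < >]] >]] >] [B [Q { }]]]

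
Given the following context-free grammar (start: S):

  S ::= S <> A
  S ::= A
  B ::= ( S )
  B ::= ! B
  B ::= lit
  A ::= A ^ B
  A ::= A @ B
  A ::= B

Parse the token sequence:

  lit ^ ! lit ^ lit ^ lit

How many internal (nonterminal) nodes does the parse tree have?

[S [A [A [A [A [B lit]] ^ [B ! [B lit]]] ^ [B lit]] ^ [B lit]]]

10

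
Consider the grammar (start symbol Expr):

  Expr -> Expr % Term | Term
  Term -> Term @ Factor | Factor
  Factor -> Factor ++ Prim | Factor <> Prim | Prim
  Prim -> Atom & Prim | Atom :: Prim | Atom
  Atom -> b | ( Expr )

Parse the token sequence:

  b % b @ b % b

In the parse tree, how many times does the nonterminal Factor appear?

[Expr [Expr [Expr [Term [Factor [Prim [Atom b]]]]] % [Term [Term [Factor [Prim [Atom b]]]] @ [Factor [Prim [Atom b]]]]] % [Term [Factor [Prim [Atom b]]]]]

4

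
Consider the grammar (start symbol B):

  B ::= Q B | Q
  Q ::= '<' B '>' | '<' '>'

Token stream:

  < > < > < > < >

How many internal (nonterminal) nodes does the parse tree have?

[B [Q < >] [B [Q < >] [B [Q < >] [B [Q < >]]]]]

8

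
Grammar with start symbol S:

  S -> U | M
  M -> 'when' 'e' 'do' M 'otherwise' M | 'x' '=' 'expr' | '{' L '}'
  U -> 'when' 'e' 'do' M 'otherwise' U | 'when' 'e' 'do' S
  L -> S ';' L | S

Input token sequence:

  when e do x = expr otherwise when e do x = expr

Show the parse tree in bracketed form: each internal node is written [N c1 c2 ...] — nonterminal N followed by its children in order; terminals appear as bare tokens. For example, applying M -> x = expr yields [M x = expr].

S
U
when e do M otherwise U
when e do x = expr otherwise U
when e do x = expr otherwise when e do S
when e do x = expr otherwise when e do M
when e do x = expr otherwise when e do x = expr

[S [U when e do [M x = expr] otherwise [U when e do [S [M x = expr]]]]]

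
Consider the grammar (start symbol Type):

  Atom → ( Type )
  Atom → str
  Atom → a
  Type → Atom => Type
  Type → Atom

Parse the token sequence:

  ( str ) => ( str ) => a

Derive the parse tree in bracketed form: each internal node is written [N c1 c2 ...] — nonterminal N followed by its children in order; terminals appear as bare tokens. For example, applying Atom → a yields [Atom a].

[Type [Atom ( [Type [Atom str]] )] => [Type [Atom ( [Type [Atom str]] )] => [Type [Atom a]]]]

Type
Atom => Type
( Type ) => Type
( Atom ) => Type
( str ) => Type
( str ) => Atom => Type
( str ) => ( Type ) => Type
( str ) => ( Atom ) => Type
( str ) => ( str ) => Type
( str ) => ( str ) => Atom
( str ) => ( str ) => a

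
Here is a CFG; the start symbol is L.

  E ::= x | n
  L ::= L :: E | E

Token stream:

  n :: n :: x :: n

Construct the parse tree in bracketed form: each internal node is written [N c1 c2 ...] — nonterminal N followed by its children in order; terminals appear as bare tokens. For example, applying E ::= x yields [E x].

L
L :: E
L :: E :: E
L :: E :: E :: E
E :: E :: E :: E
n :: E :: E :: E
n :: n :: E :: E
n :: n :: x :: E
n :: n :: x :: n

[L [L [L [L [E n]] :: [E n]] :: [E x]] :: [E n]]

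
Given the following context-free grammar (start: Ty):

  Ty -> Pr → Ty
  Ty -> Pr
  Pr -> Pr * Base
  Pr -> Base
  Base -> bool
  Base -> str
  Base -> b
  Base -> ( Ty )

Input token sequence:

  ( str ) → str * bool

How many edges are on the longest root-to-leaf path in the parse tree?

[Ty [Pr [Base ( [Ty [Pr [Base str]]] )]] → [Ty [Pr [Pr [Base str]] * [Base bool]]]]

6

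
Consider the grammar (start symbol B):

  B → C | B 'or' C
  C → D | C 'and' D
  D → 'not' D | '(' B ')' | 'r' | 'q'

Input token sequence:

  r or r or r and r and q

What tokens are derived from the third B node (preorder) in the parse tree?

[B [B [B [C [D r]]] or [C [D r]]] or [C [C [C [D r]] and [D r]] and [D q]]]

r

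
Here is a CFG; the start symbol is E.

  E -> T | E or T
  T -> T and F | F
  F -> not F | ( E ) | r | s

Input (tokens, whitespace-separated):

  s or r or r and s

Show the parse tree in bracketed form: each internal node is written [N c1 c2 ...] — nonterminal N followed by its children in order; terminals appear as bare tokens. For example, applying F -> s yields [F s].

E
E or T
E or T or T
T or T or T
F or T or T
s or T or T
s or F or T
s or r or T
s or r or T and F
s or r or F and F
s or r or r and F
s or r or r and s

[E [E [E [T [F s]]] or [T [F r]]] or [T [T [F r]] and [F s]]]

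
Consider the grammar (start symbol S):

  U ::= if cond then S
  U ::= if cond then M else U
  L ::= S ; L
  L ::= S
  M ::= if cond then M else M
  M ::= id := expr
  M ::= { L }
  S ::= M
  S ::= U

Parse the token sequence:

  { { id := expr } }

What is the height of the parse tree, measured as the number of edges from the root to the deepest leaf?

8

[S [M { [L [S [M { [L [S [M id := expr]]] }]]] }]]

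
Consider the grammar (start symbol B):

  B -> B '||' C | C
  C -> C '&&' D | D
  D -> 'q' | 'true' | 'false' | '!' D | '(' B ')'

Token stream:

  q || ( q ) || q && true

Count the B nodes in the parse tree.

4

[B [B [B [C [D q]]] || [C [D ( [B [C [D q]]] )]]] || [C [C [D q]] && [D true]]]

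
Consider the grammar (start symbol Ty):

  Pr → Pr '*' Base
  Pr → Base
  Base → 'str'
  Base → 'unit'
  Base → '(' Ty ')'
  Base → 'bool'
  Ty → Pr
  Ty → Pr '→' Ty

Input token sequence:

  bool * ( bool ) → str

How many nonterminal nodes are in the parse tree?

[Ty [Pr [Pr [Base bool]] * [Base ( [Ty [Pr [Base bool]]] )]] → [Ty [Pr [Base str]]]]

11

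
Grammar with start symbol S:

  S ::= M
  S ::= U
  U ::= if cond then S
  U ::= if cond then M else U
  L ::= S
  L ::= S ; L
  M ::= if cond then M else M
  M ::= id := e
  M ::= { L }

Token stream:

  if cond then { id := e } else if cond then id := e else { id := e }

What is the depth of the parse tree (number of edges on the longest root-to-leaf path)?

7

[S [M if cond then [M { [L [S [M id := e]]] }] else [M if cond then [M id := e] else [M { [L [S [M id := e]]] }]]]]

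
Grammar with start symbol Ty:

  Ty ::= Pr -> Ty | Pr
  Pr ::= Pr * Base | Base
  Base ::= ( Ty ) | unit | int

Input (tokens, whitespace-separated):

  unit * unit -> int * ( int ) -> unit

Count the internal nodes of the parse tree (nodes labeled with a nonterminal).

[Ty [Pr [Pr [Base unit]] * [Base unit]] -> [Ty [Pr [Pr [Base int]] * [Base ( [Ty [Pr [Base int]]] )]] -> [Ty [Pr [Base unit]]]]]

16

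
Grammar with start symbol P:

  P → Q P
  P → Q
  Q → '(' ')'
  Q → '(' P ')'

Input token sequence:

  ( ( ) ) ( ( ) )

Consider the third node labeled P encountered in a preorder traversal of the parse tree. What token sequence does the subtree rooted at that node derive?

( ( ) )

[P [Q ( [P [Q ( )]] )] [P [Q ( [P [Q ( )]] )]]]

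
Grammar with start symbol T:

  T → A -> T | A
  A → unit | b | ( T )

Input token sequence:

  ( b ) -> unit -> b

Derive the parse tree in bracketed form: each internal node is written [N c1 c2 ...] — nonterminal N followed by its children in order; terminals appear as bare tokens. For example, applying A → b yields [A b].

[T [A ( [T [A b]] )] -> [T [A unit] -> [T [A b]]]]

T
A -> T
( T ) -> T
( A ) -> T
( b ) -> T
( b ) -> A -> T
( b ) -> unit -> T
( b ) -> unit -> A
( b ) -> unit -> b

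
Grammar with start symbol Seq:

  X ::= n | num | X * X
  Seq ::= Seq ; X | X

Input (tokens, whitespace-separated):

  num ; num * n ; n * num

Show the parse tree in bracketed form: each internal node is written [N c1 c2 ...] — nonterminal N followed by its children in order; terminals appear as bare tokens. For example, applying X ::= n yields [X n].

Seq
Seq ; X
Seq ; X ; X
X ; X ; X
num ; X ; X
num ; X * X ; X
num ; num * X ; X
num ; num * n ; X
num ; num * n ; X * X
num ; num * n ; n * X
num ; num * n ; n * num

[Seq [Seq [Seq [X num]] ; [X [X num] * [X n]]] ; [X [X n] * [X num]]]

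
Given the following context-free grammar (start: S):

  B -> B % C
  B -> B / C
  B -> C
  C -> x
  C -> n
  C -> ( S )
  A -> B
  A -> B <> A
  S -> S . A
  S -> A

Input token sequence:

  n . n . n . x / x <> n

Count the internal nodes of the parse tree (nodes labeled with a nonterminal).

21

[S [S [S [S [A [B [C n]]]] . [A [B [C n]]]] . [A [B [C n]]]] . [A [B [B [C x]] / [C x]] <> [A [B [C n]]]]]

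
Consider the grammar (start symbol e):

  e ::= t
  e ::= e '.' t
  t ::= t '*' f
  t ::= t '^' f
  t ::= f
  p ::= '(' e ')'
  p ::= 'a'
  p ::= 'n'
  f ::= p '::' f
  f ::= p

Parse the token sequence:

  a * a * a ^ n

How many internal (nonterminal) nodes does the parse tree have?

[e [t [t [t [t [f [p a]]] * [f [p a]]] * [f [p a]]] ^ [f [p n]]]]

13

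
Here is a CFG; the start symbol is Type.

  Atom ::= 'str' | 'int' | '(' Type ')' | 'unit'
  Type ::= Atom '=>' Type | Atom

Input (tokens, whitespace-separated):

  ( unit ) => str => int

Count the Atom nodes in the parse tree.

[Type [Atom ( [Type [Atom unit]] )] => [Type [Atom str] => [Type [Atom int]]]]

4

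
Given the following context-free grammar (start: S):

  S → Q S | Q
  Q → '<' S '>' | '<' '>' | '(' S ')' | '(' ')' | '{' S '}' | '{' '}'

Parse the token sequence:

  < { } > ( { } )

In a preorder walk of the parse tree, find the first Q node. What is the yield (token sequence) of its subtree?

[S [Q < [S [Q { }]] >] [S [Q ( [S [Q { }]] )]]]

< { } >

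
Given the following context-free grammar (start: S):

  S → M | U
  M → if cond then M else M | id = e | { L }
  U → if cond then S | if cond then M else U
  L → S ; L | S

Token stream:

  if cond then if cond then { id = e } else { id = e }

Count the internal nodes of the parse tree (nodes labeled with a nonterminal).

[S [U if cond then [S [M if cond then [M { [L [S [M id = e]]] }] else [M { [L [S [M id = e]]] }]]]]]

12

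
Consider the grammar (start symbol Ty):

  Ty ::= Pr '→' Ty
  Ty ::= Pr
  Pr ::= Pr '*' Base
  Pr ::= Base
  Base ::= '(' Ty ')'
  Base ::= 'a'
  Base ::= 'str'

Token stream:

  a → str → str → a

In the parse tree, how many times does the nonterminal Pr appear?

[Ty [Pr [Base a]] → [Ty [Pr [Base str]] → [Ty [Pr [Base str]] → [Ty [Pr [Base a]]]]]]

4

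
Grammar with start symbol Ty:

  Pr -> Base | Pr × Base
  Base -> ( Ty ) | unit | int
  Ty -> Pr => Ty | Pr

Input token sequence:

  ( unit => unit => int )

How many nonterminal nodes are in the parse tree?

[Ty [Pr [Base ( [Ty [Pr [Base unit]] => [Ty [Pr [Base unit]] => [Ty [Pr [Base int]]]]] )]]]

12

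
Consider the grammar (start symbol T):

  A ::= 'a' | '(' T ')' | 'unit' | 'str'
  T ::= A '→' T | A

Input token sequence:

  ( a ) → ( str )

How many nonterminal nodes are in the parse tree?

8

[T [A ( [T [A a]] )] → [T [A ( [T [A str]] )]]]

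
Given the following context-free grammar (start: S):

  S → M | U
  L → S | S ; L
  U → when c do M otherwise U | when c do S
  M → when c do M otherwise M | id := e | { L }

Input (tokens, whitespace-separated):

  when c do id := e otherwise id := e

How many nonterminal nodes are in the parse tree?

[S [M when c do [M id := e] otherwise [M id := e]]]

4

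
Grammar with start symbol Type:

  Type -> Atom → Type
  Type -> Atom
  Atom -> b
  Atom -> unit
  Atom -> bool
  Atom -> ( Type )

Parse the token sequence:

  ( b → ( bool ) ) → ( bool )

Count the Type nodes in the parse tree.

6

[Type [Atom ( [Type [Atom b] → [Type [Atom ( [Type [Atom bool]] )]]] )] → [Type [Atom ( [Type [Atom bool]] )]]]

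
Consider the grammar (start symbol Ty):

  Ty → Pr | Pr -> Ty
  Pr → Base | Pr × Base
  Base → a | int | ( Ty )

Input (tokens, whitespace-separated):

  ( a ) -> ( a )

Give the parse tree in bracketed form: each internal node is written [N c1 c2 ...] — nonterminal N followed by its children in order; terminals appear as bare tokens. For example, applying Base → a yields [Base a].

Ty
Pr -> Ty
Base -> Ty
( Ty ) -> Ty
( Pr ) -> Ty
( Base ) -> Ty
( a ) -> Ty
( a ) -> Pr
( a ) -> Base
( a ) -> ( Ty )
( a ) -> ( Pr )
( a ) -> ( Base )
( a ) -> ( a )

[Ty [Pr [Base ( [Ty [Pr [Base a]]] )]] -> [Ty [Pr [Base ( [Ty [Pr [Base a]]] )]]]]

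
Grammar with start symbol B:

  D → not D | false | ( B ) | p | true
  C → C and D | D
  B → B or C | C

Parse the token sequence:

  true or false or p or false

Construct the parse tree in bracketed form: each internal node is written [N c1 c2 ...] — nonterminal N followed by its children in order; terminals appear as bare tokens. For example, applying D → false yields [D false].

[B [B [B [B [C [D true]]] or [C [D false]]] or [C [D p]]] or [C [D false]]]

B
B or C
B or C or C
B or C or C or C
C or C or C or C
D or C or C or C
true or C or C or C
true or D or C or C
true or false or C or C
true or false or D or C
true or false or p or C
true or false or p or D
true or false or p or false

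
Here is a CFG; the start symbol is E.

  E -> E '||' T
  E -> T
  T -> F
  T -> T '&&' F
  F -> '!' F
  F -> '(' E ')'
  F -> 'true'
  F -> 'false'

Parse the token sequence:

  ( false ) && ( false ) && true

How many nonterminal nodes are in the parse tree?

[E [T [T [T [F ( [E [T [F false]]] )]] && [F ( [E [T [F false]]] )]] && [F true]]]

13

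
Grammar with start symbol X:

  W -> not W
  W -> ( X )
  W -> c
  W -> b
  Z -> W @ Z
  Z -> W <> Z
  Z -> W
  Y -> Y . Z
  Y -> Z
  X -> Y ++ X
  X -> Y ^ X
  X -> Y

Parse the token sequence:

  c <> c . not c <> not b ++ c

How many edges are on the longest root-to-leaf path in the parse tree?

6

[X [Y [Y [Z [W c] <> [Z [W c]]]] . [Z [W not [W c]] <> [Z [W not [W b]]]]] ++ [X [Y [Z [W c]]]]]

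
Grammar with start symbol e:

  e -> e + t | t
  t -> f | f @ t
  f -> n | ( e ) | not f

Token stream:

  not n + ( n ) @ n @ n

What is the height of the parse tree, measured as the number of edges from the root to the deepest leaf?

6

[e [e [t [f not [f n]]]] + [t [f ( [e [t [f n]]] )] @ [t [f n] @ [t [f n]]]]]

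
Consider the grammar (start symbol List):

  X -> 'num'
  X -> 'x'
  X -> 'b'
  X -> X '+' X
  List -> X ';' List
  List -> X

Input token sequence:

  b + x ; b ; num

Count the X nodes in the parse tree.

[List [X [X b] + [X x]] ; [List [X b] ; [List [X num]]]]

5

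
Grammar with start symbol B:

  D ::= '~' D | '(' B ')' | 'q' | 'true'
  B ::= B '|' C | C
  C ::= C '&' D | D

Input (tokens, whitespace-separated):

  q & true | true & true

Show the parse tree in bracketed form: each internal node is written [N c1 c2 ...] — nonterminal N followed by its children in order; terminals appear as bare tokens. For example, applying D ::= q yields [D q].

[B [B [C [C [D q]] & [D true]]] | [C [C [D true]] & [D true]]]

B
B | C
C | C
C & D | C
D & D | C
q & D | C
q & true | C
q & true | C & D
q & true | D & D
q & true | true & D
q & true | true & true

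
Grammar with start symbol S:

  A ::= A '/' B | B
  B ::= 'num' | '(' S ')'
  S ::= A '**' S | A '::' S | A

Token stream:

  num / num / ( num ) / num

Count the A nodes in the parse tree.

[S [A [A [A [A [B num]] / [B num]] / [B ( [S [A [B num]]] )]] / [B num]]]

5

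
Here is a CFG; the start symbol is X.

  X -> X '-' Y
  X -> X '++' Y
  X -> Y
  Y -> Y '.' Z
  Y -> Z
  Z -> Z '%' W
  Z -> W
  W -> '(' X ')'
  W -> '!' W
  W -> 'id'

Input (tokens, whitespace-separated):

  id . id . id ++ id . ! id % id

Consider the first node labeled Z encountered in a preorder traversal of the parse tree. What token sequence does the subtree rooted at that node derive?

[X [X [Y [Y [Y [Z [W id]]] . [Z [W id]]] . [Z [W id]]]] ++ [Y [Y [Z [W id]]] . [Z [Z [W ! [W id]]] % [W id]]]]

id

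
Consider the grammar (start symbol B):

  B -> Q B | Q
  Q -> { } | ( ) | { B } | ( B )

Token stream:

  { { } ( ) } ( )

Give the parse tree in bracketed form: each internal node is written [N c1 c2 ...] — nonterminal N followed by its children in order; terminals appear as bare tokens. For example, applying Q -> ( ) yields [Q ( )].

B
Q B
{ B } B
{ Q B } B
{ { } B } B
{ { } Q } B
{ { } ( ) } B
{ { } ( ) } Q
{ { } ( ) } ( )

[B [Q { [B [Q { }] [B [Q ( )]]] }] [B [Q ( )]]]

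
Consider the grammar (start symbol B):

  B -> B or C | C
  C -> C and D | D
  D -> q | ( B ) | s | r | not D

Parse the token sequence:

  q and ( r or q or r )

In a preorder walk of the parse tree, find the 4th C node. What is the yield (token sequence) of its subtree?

q

[B [C [C [D q]] and [D ( [B [B [B [C [D r]]] or [C [D q]]] or [C [D r]]] )]]]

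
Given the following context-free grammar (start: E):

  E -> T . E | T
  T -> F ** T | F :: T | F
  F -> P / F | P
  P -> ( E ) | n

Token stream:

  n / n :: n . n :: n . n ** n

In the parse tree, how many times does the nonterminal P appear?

[E [T [F [P n] / [F [P n]]] :: [T [F [P n]]]] . [E [T [F [P n]] :: [T [F [P n]]]] . [E [T [F [P n]] ** [T [F [P n]]]]]]]

7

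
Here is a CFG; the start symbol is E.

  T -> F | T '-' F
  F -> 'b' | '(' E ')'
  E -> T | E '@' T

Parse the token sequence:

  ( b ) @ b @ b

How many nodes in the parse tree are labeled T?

[E [E [E [T [F ( [E [T [F b]]] )]]] @ [T [F b]]] @ [T [F b]]]

4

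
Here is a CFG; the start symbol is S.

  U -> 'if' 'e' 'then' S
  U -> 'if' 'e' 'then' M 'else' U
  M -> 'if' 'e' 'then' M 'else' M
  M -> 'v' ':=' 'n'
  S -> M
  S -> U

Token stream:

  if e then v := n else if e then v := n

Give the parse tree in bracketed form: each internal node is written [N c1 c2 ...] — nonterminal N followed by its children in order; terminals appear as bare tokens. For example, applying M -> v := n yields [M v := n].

[S [U if e then [M v := n] else [U if e then [S [M v := n]]]]]

S
U
if e then M else U
if e then v := n else U
if e then v := n else if e then S
if e then v := n else if e then M
if e then v := n else if e then v := n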